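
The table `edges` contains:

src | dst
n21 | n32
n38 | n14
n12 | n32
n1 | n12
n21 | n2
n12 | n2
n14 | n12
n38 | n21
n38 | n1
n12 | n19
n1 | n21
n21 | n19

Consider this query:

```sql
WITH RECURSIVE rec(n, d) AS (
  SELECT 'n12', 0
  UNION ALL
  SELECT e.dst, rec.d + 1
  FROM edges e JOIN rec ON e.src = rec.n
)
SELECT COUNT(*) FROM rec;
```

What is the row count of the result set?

Base: (n12, d=0).
Iteration 1: edges from {n12} -> (n19, d=1), (n2, d=1), (n32, d=1).
Iteration 2: no outgoing edges from {n19,n2,n32}; recursion stops.
Total rows emitted: 4.

4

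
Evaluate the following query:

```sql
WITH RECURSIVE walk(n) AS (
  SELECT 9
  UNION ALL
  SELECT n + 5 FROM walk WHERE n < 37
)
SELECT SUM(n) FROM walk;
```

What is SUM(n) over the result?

168

Base: n=9.
Iteration 1: 9 < 37 holds -> n = 9 + 5 = 14.
Iteration 2: 14 < 37 holds -> n = 14 + 5 = 19.
Iteration 3: 19 < 37 holds -> n = 19 + 5 = 24.
Iteration 4: 24 < 37 holds -> n = 24 + 5 = 29.
Iteration 5: 29 < 37 holds -> n = 29 + 5 = 34.
Iteration 6: 34 < 37 holds -> n = 34 + 5 = 39.
Iteration 7: 39 < 37 fails; recursion stops.
SUM(n) = 9 + 14 + 19 + 24 + 29 + 34 + 39 = 168.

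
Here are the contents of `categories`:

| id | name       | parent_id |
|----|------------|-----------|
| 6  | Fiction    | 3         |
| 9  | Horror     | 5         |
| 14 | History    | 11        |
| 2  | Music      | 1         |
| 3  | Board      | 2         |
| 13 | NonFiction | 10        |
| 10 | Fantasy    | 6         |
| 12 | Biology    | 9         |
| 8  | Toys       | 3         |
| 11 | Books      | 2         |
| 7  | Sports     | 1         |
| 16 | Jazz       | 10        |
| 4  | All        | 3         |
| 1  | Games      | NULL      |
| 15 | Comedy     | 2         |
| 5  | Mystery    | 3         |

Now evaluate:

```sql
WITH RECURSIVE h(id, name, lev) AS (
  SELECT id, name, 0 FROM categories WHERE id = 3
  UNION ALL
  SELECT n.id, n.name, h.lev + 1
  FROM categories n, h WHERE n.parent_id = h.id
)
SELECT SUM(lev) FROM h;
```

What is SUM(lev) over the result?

17

Base: id=3 (Board) at lev 0.
Iteration 1: rows with parent_id in {3} -> All (id 4, lev 1), Mystery (id 5, lev 1), Fiction (id 6, lev 1), Toys (id 8, lev 1).
Iteration 2: rows with parent_id in {4,5,6,8} -> Horror (id 9, lev 2), Fantasy (id 10, lev 2).
Iteration 3: rows with parent_id in {9,10} -> Biology (id 12, lev 3), NonFiction (id 13, lev 3), Jazz (id 16, lev 3).
Iteration 4: no rows with parent_id in {12,13,16}; recursion stops.
SUM(lev) = 0 + 1 + 1 + 1 + 1 + 2 + 2 + 3 + 3 + 3 = 17.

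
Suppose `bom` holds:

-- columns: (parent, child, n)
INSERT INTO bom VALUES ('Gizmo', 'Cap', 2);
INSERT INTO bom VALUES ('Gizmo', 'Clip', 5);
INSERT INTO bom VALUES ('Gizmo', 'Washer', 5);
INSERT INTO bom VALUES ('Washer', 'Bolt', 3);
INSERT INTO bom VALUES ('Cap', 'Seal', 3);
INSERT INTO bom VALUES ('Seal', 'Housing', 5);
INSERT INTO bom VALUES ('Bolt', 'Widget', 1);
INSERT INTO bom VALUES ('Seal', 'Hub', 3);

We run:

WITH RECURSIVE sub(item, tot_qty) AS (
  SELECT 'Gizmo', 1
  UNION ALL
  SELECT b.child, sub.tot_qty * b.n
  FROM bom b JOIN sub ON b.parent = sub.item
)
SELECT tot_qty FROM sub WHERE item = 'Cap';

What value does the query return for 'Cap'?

2

Base: (Gizmo, tot_qty=1).
Iteration 1: components of {Gizmo} -> Cap = 1*2 = 2, Clip = 1*5 = 5, Washer = 1*5 = 5.
Iteration 2: components of {Cap,Clip,Washer} -> Bolt = 5*3 = 15, Seal = 2*3 = 6.
Iteration 3: components of {Bolt,Seal} -> Housing = 6*5 = 30, Hub = 6*3 = 18, Widget = 15*1 = 15.
Iteration 4: no further components; recursion stops.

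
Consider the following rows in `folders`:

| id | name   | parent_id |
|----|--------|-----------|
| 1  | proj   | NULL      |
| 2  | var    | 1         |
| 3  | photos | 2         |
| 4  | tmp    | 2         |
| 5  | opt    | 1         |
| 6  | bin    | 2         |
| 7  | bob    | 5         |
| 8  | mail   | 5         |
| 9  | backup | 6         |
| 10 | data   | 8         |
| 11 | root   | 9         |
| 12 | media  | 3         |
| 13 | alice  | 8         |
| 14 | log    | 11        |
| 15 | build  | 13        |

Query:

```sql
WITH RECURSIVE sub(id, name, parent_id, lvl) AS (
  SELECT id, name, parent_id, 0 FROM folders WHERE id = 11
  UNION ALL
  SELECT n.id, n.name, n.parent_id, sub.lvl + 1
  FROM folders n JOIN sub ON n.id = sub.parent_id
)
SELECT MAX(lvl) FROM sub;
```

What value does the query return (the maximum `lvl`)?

Base: id=11 (root), parent_id=9, lvl 0.
Iteration 1: join on id=9 -> backup (id 9, parent_id=6, lvl 1).
Iteration 2: join on id=6 -> bin (id 6, parent_id=2, lvl 2).
Iteration 3: join on id=2 -> var (id 2, parent_id=1, lvl 3).
Iteration 4: join on id=1 -> proj (id 1, parent_id=NULL, lvl 4).
Iteration 5: parent_id is NULL; no match; recursion stops.
lvl values: 0, 1, 2, 3, 4; the maximum is 4.

4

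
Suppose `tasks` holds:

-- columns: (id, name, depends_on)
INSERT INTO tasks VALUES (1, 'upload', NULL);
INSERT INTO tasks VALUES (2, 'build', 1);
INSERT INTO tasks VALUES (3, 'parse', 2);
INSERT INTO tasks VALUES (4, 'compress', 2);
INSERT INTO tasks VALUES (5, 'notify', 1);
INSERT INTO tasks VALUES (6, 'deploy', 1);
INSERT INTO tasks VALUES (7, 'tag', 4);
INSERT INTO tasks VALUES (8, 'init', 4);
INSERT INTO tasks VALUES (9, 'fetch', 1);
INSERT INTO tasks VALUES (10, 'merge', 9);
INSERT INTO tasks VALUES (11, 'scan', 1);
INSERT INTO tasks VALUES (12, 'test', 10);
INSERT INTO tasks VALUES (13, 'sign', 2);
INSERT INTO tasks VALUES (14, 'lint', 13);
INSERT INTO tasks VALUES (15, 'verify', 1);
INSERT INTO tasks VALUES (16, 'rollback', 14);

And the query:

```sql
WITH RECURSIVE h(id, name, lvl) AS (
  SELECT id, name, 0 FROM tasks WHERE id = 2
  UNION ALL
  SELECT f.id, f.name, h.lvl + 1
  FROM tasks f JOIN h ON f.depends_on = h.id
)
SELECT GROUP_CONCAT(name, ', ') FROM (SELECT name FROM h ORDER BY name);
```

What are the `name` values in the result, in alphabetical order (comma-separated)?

build, compress, init, lint, parse, rollback, sign, tag

Base: id=2 (build) at lvl 0.
Iteration 1: rows with depends_on in {2} -> parse (id 3, lvl 1), compress (id 4, lvl 1), sign (id 13, lvl 1).
Iteration 2: rows with depends_on in {3,4,13} -> tag (id 7, lvl 2), init (id 8, lvl 2), lint (id 14, lvl 2).
Iteration 3: rows with depends_on in {7,8,14} -> rollback (id 16, lvl 3).
Iteration 4: no rows with depends_on in {16}; recursion stops.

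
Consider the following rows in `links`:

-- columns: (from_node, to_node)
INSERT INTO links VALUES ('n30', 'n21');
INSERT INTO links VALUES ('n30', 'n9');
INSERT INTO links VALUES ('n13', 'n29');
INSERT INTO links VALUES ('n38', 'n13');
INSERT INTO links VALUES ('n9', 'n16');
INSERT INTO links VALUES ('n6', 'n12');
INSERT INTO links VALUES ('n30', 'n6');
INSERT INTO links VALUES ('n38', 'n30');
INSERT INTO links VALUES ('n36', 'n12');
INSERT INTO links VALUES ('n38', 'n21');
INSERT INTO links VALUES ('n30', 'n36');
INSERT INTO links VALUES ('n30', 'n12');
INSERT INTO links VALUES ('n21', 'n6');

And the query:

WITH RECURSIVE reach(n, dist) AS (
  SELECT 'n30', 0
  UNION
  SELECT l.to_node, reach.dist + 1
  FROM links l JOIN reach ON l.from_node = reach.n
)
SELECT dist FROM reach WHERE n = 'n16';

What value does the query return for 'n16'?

2

Base: (n30, dist=0).
Iteration 1: edges from {n30} -> (n12, dist=1), (n21, dist=1), (n36, dist=1), (n6, dist=1), (n9, dist=1).
Iteration 2: edges from {n12,n21,n36,n6,n9} -> (n12, dist=2), (n16, dist=2), (n6, dist=2). [UNION drops 1 duplicate row(s)]
Iteration 3: edges from {n12,n16,n6} -> (n12, dist=3).
Iteration 4: no outgoing edges from {n12}; recursion stops.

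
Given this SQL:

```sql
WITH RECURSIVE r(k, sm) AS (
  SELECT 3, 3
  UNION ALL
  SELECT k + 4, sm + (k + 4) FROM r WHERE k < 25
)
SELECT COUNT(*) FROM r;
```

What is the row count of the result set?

Base: k=3, sm=3.
Iteration 1: 3 < 25 holds -> k = 3 + 4 = 7, sm = 3 + 7 = 10.
Iteration 2: 7 < 25 holds -> k = 7 + 4 = 11, sm = 10 + 11 = 21.
Iteration 3: 11 < 25 holds -> k = 11 + 4 = 15, sm = 21 + 15 = 36.
Iteration 4: 15 < 25 holds -> k = 15 + 4 = 19, sm = 36 + 19 = 55.
Iteration 5: 19 < 25 holds -> k = 19 + 4 = 23, sm = 55 + 23 = 78.
Iteration 6: 23 < 25 holds -> k = 23 + 4 = 27, sm = 78 + 27 = 105.
Iteration 7: 27 < 25 fails; recursion stops.
Total rows emitted: 7.

7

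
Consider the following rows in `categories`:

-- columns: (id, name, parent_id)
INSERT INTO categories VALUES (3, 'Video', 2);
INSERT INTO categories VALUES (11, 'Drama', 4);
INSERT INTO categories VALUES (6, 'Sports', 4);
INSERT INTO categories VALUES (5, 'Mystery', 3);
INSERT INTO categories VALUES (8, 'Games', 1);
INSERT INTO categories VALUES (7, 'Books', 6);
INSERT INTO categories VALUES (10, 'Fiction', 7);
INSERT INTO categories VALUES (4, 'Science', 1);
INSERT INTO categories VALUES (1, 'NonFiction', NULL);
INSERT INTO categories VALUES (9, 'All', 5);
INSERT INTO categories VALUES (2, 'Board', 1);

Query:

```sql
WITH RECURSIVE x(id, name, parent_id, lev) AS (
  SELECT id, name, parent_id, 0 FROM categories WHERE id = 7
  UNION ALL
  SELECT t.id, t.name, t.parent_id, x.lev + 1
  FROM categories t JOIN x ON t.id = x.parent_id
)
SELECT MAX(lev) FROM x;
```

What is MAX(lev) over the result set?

Base: id=7 (Books), parent_id=6, lev 0.
Iteration 1: join on id=6 -> Sports (id 6, parent_id=4, lev 1).
Iteration 2: join on id=4 -> Science (id 4, parent_id=1, lev 2).
Iteration 3: join on id=1 -> NonFiction (id 1, parent_id=NULL, lev 3).
Iteration 4: parent_id is NULL; no match; recursion stops.
lev values: 0, 1, 2, 3; the maximum is 3.

3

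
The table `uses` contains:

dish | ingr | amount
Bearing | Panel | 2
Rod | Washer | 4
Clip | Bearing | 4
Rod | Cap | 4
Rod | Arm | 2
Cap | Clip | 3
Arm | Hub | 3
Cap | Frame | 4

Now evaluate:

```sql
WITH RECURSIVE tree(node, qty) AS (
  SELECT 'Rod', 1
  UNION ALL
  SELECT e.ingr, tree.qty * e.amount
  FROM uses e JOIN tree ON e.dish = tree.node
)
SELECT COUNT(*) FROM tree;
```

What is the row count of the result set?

Base: (Rod, qty=1).
Iteration 1: components of {Rod} -> Arm = 1*2 = 2, Cap = 1*4 = 4, Washer = 1*4 = 4.
Iteration 2: components of {Arm,Cap,Washer} -> Clip = 4*3 = 12, Frame = 4*4 = 16, Hub = 2*3 = 6.
Iteration 3: components of {Clip,Frame,Hub} -> Bearing = 12*4 = 48.
Iteration 4: components of {Bearing} -> Panel = 48*2 = 96.
Iteration 5: no further components; recursion stops.
Total rows emitted: 9.

9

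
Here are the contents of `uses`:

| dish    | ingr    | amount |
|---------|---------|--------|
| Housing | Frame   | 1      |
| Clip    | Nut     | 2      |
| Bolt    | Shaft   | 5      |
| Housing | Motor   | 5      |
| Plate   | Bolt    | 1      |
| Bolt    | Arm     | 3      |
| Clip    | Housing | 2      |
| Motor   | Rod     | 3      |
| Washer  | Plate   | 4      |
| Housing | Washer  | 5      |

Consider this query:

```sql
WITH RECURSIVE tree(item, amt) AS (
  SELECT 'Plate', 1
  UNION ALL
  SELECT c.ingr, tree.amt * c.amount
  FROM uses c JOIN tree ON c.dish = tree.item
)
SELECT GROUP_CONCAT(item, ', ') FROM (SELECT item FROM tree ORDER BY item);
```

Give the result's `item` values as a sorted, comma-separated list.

Arm, Bolt, Plate, Shaft

Base: (Plate, amt=1).
Iteration 1: components of {Plate} -> Bolt = 1*1 = 1.
Iteration 2: components of {Bolt} -> Arm = 1*3 = 3, Shaft = 1*5 = 5.
Iteration 3: no further components; recursion stops.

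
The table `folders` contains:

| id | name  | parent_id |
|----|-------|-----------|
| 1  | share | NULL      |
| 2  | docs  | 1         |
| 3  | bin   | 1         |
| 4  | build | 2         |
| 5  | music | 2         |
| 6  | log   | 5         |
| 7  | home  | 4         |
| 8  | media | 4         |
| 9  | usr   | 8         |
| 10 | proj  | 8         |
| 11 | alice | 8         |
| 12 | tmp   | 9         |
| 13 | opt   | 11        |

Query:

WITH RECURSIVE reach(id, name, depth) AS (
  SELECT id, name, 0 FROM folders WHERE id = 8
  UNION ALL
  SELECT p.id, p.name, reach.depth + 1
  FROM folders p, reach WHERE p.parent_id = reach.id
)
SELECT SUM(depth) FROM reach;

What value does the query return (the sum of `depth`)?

Base: id=8 (media) at depth 0.
Iteration 1: rows with parent_id in {8} -> usr (id 9, depth 1), proj (id 10, depth 1), alice (id 11, depth 1).
Iteration 2: rows with parent_id in {9,10,11} -> tmp (id 12, depth 2), opt (id 13, depth 2).
Iteration 3: no rows with parent_id in {12,13}; recursion stops.
SUM(depth) = 0 + 1 + 1 + 1 + 2 + 2 = 7.

7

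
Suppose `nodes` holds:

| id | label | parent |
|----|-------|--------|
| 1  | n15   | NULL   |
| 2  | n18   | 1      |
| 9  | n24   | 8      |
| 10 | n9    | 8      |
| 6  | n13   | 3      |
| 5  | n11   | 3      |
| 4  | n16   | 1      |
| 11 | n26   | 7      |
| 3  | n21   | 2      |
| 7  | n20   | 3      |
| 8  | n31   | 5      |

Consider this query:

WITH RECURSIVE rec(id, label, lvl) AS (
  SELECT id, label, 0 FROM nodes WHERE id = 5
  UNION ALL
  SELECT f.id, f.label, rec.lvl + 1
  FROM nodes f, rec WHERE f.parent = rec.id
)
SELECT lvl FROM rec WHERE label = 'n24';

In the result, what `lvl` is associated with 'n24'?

Base: id=5 (n11) at lvl 0.
Iteration 1: rows with parent in {5} -> n31 (id 8, lvl 1).
Iteration 2: rows with parent in {8} -> n24 (id 9, lvl 2), n9 (id 10, lvl 2).
Iteration 3: no rows with parent in {9,10}; recursion stops.

2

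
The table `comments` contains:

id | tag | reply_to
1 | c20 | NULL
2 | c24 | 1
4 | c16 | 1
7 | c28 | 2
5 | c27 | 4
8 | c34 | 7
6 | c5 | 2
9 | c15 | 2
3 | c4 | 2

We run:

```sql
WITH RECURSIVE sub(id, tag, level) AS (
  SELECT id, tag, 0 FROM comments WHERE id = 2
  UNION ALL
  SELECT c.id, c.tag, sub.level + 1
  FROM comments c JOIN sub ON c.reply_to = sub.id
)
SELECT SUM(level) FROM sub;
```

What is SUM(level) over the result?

Base: id=2 (c24) at level 0.
Iteration 1: rows with reply_to in {2} -> c4 (id 3, level 1), c5 (id 6, level 1), c28 (id 7, level 1), c15 (id 9, level 1).
Iteration 2: rows with reply_to in {3,6,7,9} -> c34 (id 8, level 2).
Iteration 3: no rows with reply_to in {8}; recursion stops.
SUM(level) = 0 + 1 + 1 + 1 + 1 + 2 = 6.

6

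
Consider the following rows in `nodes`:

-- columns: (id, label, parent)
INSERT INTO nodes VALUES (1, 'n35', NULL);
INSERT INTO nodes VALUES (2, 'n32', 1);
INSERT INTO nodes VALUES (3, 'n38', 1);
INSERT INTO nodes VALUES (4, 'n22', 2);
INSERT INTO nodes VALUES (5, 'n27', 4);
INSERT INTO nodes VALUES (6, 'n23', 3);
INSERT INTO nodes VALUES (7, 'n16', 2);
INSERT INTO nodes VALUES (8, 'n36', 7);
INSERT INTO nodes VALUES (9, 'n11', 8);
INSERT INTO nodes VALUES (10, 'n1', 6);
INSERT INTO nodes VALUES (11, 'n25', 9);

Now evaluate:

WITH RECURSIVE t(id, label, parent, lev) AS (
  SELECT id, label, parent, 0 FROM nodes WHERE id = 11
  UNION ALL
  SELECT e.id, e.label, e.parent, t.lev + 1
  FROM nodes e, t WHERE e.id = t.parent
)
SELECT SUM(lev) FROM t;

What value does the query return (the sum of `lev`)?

15

Base: id=11 (n25), parent=9, lev 0.
Iteration 1: join on id=9 -> n11 (id 9, parent=8, lev 1).
Iteration 2: join on id=8 -> n36 (id 8, parent=7, lev 2).
Iteration 3: join on id=7 -> n16 (id 7, parent=2, lev 3).
Iteration 4: join on id=2 -> n32 (id 2, parent=1, lev 4).
Iteration 5: join on id=1 -> n35 (id 1, parent=NULL, lev 5).
Iteration 6: parent is NULL; no match; recursion stops.
SUM(lev) = 0 + 1 + 2 + 3 + 4 + 5 = 15.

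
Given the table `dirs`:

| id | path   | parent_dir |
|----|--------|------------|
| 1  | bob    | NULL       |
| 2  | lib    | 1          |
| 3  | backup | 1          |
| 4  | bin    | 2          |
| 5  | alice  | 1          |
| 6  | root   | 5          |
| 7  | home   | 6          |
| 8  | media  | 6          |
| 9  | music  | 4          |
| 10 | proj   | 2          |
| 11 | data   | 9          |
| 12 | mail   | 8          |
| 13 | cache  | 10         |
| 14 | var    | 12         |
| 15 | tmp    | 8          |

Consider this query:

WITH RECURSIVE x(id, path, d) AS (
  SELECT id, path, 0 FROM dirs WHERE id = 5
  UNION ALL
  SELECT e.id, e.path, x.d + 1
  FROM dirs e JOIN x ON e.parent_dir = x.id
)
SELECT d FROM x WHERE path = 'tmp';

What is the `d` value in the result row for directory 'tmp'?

Base: id=5 (alice) at d 0.
Iteration 1: rows with parent_dir in {5} -> root (id 6, d 1).
Iteration 2: rows with parent_dir in {6} -> home (id 7, d 2), media (id 8, d 2).
Iteration 3: rows with parent_dir in {7,8} -> mail (id 12, d 3), tmp (id 15, d 3).
Iteration 4: rows with parent_dir in {12,15} -> var (id 14, d 4).
Iteration 5: no rows with parent_dir in {14}; recursion stops.

3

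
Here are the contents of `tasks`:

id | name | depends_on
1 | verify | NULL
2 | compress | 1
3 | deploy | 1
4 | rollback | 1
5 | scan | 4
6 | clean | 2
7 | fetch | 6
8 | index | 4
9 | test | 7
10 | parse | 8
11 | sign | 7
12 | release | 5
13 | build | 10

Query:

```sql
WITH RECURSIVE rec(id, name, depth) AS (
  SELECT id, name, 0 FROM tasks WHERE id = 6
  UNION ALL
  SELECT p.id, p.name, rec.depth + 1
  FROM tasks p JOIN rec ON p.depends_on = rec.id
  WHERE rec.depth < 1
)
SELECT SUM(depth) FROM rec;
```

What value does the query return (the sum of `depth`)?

Base: id=6 (clean) at depth 0.
Iteration 1: rows with depends_on in {6} -> fetch (id 7, depth 1).
Iteration 2: depth < 1 fails for all current rows; recursion stops.
SUM(depth) = 0 + 1 = 1.

1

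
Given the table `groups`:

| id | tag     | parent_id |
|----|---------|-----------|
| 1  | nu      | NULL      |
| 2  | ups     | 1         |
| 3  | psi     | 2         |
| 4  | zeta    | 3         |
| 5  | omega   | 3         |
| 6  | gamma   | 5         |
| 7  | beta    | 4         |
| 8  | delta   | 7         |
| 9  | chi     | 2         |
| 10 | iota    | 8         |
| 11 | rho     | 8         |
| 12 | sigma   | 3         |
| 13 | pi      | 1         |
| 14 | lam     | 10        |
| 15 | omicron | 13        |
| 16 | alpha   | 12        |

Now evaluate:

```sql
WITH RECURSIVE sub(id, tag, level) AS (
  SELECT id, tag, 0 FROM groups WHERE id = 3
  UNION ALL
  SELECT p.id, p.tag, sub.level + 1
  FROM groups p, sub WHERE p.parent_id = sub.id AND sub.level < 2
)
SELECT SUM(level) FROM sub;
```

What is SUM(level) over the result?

9

Base: id=3 (psi) at level 0.
Iteration 1: rows with parent_id in {3} -> zeta (id 4, level 1), omega (id 5, level 1), sigma (id 12, level 1).
Iteration 2: rows with parent_id in {4,5,12} -> gamma (id 6, level 2), beta (id 7, level 2), alpha (id 16, level 2).
Iteration 3: level < 2 fails for all current rows; recursion stops.
SUM(level) = 0 + 1 + 1 + 1 + 2 + 2 + 2 = 9.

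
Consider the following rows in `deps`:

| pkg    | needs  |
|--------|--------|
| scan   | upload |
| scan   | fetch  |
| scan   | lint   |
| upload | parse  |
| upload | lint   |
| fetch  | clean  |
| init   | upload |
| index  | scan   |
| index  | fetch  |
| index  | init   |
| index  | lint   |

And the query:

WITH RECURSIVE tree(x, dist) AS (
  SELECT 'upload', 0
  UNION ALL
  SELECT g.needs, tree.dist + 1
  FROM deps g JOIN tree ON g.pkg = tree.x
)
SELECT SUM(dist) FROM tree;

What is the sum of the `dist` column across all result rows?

2

Base: (upload, dist=0).
Iteration 1: edges from {upload} -> (lint, dist=1), (parse, dist=1).
Iteration 2: no outgoing edges from {lint,parse}; recursion stops.
SUM(dist) = 0 + 1 + 1 = 2.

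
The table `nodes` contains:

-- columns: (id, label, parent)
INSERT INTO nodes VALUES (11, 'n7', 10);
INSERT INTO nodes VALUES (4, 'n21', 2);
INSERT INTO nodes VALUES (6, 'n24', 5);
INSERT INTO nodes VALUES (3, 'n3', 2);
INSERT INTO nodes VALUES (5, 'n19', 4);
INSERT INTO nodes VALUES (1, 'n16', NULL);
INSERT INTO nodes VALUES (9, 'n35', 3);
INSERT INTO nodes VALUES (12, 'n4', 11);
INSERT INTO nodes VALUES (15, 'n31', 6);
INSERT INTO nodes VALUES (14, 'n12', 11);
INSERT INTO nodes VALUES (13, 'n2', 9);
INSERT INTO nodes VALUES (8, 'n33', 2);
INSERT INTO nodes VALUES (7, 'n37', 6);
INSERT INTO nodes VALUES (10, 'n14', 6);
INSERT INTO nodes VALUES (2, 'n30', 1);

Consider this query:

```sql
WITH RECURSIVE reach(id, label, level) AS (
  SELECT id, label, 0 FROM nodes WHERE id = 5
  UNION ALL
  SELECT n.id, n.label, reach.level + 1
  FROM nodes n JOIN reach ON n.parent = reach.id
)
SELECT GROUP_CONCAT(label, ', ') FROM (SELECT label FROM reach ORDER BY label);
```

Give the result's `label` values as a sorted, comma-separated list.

n12, n14, n19, n24, n31, n37, n4, n7

Base: id=5 (n19) at level 0.
Iteration 1: rows with parent in {5} -> n24 (id 6, level 1).
Iteration 2: rows with parent in {6} -> n37 (id 7, level 2), n14 (id 10, level 2), n31 (id 15, level 2).
Iteration 3: rows with parent in {7,10,15} -> n7 (id 11, level 3).
Iteration 4: rows with parent in {11} -> n4 (id 12, level 4), n12 (id 14, level 4).
Iteration 5: no rows with parent in {12,14}; recursion stops.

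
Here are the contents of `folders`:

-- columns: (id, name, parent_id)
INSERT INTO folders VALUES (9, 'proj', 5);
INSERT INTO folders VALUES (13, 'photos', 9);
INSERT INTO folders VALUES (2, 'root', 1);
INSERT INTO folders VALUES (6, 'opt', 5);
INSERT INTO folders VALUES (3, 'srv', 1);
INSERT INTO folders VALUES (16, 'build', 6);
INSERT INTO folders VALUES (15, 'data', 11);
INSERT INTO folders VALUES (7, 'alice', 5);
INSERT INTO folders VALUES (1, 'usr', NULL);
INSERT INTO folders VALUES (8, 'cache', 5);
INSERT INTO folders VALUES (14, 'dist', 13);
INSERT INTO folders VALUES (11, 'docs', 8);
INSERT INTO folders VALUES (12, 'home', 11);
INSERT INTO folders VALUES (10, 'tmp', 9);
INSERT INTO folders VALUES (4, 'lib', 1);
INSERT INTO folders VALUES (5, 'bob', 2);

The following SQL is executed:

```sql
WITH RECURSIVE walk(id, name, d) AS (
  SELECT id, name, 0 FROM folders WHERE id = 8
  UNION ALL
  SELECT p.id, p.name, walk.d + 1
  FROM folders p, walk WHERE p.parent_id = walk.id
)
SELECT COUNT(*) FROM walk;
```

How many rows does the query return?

4

Base: id=8 (cache) at d 0.
Iteration 1: rows with parent_id in {8} -> docs (id 11, d 1).
Iteration 2: rows with parent_id in {11} -> home (id 12, d 2), data (id 15, d 2).
Iteration 3: no rows with parent_id in {12,15}; recursion stops.
Total rows emitted: 4.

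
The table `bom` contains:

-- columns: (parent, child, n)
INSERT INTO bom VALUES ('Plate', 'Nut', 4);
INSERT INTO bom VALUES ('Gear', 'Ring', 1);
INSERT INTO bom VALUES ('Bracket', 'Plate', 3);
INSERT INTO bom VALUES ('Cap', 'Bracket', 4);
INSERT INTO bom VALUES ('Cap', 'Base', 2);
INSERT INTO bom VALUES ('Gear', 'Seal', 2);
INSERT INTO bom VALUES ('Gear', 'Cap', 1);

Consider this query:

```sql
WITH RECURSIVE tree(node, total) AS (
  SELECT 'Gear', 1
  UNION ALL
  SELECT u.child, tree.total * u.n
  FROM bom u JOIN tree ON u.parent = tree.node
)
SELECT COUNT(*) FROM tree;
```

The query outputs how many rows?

Base: (Gear, total=1).
Iteration 1: components of {Gear} -> Cap = 1*1 = 1, Ring = 1*1 = 1, Seal = 1*2 = 2.
Iteration 2: components of {Cap,Ring,Seal} -> Base = 1*2 = 2, Bracket = 1*4 = 4.
Iteration 3: components of {Base,Bracket} -> Plate = 4*3 = 12.
Iteration 4: components of {Plate} -> Nut = 12*4 = 48.
Iteration 5: no further components; recursion stops.
Total rows emitted: 8.

8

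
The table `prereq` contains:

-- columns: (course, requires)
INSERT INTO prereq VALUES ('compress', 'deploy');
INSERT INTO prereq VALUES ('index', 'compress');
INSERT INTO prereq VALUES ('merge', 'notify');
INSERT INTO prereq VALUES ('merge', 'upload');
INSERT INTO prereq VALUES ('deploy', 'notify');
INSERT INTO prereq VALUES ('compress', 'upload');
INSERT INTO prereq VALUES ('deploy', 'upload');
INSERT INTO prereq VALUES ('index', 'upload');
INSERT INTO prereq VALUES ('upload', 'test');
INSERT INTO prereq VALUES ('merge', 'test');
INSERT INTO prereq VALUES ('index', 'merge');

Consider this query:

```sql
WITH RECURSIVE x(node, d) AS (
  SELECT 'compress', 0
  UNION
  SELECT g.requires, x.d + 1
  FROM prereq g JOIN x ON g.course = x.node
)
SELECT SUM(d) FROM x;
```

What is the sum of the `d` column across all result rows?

Base: (compress, d=0).
Iteration 1: edges from {compress} -> (deploy, d=1), (upload, d=1).
Iteration 2: edges from {deploy,upload} -> (notify, d=2), (test, d=2), (upload, d=2).
Iteration 3: edges from {notify,test,upload} -> (test, d=3).
Iteration 4: no outgoing edges from {test}; recursion stops.
SUM(d) = 0 + 1 + 1 + 2 + 2 + 2 + 3 = 11.

11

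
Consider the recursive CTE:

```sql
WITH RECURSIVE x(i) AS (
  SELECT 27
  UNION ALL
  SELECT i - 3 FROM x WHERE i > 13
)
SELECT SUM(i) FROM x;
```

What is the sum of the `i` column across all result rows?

Base: i=27.
Iteration 1: 27 > 13 holds -> i = 27 - 3 = 24.
Iteration 2: 24 > 13 holds -> i = 24 - 3 = 21.
Iteration 3: 21 > 13 holds -> i = 21 - 3 = 18.
Iteration 4: 18 > 13 holds -> i = 18 - 3 = 15.
Iteration 5: 15 > 13 holds -> i = 15 - 3 = 12.
Iteration 6: 12 > 13 fails; recursion stops.
SUM(i) = 27 + 24 + 21 + 18 + 15 + 12 = 117.

117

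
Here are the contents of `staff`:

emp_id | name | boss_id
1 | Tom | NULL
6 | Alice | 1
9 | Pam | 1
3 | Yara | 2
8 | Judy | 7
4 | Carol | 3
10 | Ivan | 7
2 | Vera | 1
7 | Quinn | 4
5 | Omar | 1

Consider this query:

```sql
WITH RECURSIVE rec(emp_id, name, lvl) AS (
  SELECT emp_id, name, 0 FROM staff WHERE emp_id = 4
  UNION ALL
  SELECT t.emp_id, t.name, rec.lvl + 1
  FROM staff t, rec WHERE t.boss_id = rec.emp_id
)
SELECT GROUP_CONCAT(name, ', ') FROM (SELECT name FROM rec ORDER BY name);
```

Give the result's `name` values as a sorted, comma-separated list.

Carol, Ivan, Judy, Quinn

Base: emp_id=4 (Carol) at lvl 0.
Iteration 1: rows with boss_id in {4} -> Quinn (id 7, lvl 1).
Iteration 2: rows with boss_id in {7} -> Judy (id 8, lvl 2), Ivan (id 10, lvl 2).
Iteration 3: no rows with boss_id in {8,10}; recursion stops.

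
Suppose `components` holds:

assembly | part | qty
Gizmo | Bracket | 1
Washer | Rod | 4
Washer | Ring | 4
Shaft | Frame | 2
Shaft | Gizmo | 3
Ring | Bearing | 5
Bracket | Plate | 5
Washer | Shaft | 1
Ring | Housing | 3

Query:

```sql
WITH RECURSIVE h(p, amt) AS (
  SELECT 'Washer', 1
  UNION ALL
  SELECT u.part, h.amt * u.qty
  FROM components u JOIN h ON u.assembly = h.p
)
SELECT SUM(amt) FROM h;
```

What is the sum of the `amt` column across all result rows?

65

Base: (Washer, amt=1).
Iteration 1: components of {Washer} -> Ring = 1*4 = 4, Rod = 1*4 = 4, Shaft = 1*1 = 1.
Iteration 2: components of {Ring,Rod,Shaft} -> Bearing = 4*5 = 20, Frame = 1*2 = 2, Gizmo = 1*3 = 3, Housing = 4*3 = 12.
Iteration 3: components of {Bearing,Frame,Gizmo,Housing} -> Bracket = 3*1 = 3.
Iteration 4: components of {Bracket} -> Plate = 3*5 = 15.
Iteration 5: no further components; recursion stops.
SUM(amt) = 1 + 4 + 1 + 4 + 20 + 12 + 3 + 2 + 3 + 15 = 65.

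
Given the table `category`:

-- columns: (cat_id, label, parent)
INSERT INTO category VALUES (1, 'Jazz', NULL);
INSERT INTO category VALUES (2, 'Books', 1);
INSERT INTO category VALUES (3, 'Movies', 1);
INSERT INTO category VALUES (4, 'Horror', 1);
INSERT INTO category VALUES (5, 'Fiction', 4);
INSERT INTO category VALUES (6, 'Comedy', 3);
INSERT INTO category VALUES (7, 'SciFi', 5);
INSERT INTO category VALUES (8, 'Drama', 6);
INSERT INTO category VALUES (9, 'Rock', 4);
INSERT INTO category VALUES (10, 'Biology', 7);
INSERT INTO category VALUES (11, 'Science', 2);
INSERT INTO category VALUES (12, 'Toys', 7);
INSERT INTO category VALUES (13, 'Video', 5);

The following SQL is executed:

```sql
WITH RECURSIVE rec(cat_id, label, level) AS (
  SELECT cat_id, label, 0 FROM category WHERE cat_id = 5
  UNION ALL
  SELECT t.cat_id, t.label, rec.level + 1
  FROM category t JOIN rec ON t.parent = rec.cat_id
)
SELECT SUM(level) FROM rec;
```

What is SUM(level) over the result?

6

Base: cat_id=5 (Fiction) at level 0.
Iteration 1: rows with parent in {5} -> SciFi (id 7, level 1), Video (id 13, level 1).
Iteration 2: rows with parent in {7,13} -> Biology (id 10, level 2), Toys (id 12, level 2).
Iteration 3: no rows with parent in {10,12}; recursion stops.
SUM(level) = 0 + 1 + 1 + 2 + 2 = 6.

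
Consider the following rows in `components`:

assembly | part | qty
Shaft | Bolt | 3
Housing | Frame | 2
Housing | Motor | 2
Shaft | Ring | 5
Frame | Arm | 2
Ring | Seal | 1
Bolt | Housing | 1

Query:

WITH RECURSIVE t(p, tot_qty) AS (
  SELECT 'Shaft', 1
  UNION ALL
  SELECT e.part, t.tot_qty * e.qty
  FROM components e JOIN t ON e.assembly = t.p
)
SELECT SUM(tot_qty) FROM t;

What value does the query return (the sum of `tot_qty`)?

41

Base: (Shaft, tot_qty=1).
Iteration 1: components of {Shaft} -> Bolt = 1*3 = 3, Ring = 1*5 = 5.
Iteration 2: components of {Bolt,Ring} -> Housing = 3*1 = 3, Seal = 5*1 = 5.
Iteration 3: components of {Housing,Seal} -> Frame = 3*2 = 6, Motor = 3*2 = 6.
Iteration 4: components of {Frame,Motor} -> Arm = 6*2 = 12.
Iteration 5: no further components; recursion stops.
SUM(tot_qty) = 1 + 5 + 3 + 5 + 3 + 6 + 6 + 12 = 41.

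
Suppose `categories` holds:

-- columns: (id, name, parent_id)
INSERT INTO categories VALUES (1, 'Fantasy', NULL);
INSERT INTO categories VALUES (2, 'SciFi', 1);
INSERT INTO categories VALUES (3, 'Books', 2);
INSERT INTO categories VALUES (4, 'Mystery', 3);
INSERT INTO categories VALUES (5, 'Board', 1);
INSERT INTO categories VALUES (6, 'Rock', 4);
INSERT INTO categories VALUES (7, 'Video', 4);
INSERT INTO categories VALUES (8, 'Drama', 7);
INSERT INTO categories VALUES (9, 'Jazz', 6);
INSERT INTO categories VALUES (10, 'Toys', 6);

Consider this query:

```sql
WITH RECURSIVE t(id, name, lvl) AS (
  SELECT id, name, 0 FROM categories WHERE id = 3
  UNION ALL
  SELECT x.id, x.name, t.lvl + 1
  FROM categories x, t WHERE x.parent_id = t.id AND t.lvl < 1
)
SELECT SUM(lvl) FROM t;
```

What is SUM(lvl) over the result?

1

Base: id=3 (Books) at lvl 0.
Iteration 1: rows with parent_id in {3} -> Mystery (id 4, lvl 1).
Iteration 2: lvl < 1 fails for all current rows; recursion stops.
SUM(lvl) = 0 + 1 = 1.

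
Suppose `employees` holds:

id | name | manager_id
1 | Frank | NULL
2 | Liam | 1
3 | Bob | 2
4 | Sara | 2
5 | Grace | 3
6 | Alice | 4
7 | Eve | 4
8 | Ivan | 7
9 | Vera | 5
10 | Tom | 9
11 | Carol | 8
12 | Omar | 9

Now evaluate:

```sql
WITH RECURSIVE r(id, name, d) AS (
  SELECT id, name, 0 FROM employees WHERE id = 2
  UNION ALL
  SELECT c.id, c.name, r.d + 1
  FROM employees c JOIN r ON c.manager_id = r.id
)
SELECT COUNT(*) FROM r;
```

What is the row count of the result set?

Base: id=2 (Liam) at d 0.
Iteration 1: rows with manager_id in {2} -> Bob (id 3, d 1), Sara (id 4, d 1).
Iteration 2: rows with manager_id in {3,4} -> Grace (id 5, d 2), Alice (id 6, d 2), Eve (id 7, d 2).
Iteration 3: rows with manager_id in {5,6,7} -> Ivan (id 8, d 3), Vera (id 9, d 3).
Iteration 4: rows with manager_id in {8,9} -> Tom (id 10, d 4), Carol (id 11, d 4), Omar (id 12, d 4).
Iteration 5: no rows with manager_id in {10,11,12}; recursion stops.
Total rows emitted: 11.

11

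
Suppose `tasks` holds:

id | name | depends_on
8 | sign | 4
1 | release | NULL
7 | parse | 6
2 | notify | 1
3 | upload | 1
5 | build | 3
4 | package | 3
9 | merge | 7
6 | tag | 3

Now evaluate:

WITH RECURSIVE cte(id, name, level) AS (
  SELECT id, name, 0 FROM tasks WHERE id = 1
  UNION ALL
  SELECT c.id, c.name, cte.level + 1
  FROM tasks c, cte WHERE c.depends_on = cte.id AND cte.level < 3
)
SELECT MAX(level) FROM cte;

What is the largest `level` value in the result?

3

Base: id=1 (release) at level 0.
Iteration 1: rows with depends_on in {1} -> notify (id 2, level 1), upload (id 3, level 1).
Iteration 2: rows with depends_on in {2,3} -> package (id 4, level 2), build (id 5, level 2), tag (id 6, level 2).
Iteration 3: rows with depends_on in {4,5,6} -> parse (id 7, level 3), sign (id 8, level 3).
Iteration 4: level < 3 fails for all current rows; recursion stops.
level values: 0, 1, 1, 2, 2, 2, 3, 3; the maximum is 3.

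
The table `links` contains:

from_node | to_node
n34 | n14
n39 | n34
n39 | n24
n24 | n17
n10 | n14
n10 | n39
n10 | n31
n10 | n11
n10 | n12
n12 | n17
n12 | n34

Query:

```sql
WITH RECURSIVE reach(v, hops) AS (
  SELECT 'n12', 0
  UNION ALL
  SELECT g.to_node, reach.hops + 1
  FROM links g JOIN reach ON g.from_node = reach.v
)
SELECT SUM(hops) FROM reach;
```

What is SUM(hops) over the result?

4

Base: (n12, hops=0).
Iteration 1: edges from {n12} -> (n17, hops=1), (n34, hops=1).
Iteration 2: edges from {n17,n34} -> (n14, hops=2).
Iteration 3: no outgoing edges from {n14}; recursion stops.
SUM(hops) = 0 + 1 + 1 + 2 = 4.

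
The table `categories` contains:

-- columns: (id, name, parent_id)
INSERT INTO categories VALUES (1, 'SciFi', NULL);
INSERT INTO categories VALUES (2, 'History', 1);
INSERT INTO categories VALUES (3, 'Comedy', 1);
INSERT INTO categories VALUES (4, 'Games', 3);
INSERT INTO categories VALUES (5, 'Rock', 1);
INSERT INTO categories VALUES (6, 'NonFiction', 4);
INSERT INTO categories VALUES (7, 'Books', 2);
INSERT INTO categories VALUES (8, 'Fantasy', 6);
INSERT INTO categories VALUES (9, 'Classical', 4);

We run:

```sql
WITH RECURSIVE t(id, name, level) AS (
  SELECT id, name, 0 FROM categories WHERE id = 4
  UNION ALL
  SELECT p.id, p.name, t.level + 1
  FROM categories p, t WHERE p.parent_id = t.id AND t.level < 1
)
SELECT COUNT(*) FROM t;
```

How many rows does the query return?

3

Base: id=4 (Games) at level 0.
Iteration 1: rows with parent_id in {4} -> NonFiction (id 6, level 1), Classical (id 9, level 1).
Iteration 2: level < 1 fails for all current rows; recursion stops.
Total rows emitted: 3.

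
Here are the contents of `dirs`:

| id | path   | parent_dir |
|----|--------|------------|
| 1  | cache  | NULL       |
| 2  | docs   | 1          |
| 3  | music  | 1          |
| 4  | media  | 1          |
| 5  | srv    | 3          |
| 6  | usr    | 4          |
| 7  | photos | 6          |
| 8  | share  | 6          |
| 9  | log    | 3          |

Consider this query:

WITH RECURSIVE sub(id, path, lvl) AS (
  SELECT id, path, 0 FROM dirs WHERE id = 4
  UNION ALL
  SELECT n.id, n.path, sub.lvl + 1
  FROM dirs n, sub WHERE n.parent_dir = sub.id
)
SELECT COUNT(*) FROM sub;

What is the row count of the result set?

Base: id=4 (media) at lvl 0.
Iteration 1: rows with parent_dir in {4} -> usr (id 6, lvl 1).
Iteration 2: rows with parent_dir in {6} -> photos (id 7, lvl 2), share (id 8, lvl 2).
Iteration 3: no rows with parent_dir in {7,8}; recursion stops.
Total rows emitted: 4.

4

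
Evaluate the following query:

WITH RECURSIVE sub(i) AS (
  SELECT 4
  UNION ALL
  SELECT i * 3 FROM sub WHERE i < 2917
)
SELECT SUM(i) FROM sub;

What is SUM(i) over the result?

Base: i=4.
Iteration 1: 4 < 2917 holds -> i = 4 * 3 = 12.
Iteration 2: 12 < 2917 holds -> i = 12 * 3 = 36.
Iteration 3: 36 < 2917 holds -> i = 36 * 3 = 108.
Iteration 4: 108 < 2917 holds -> i = 108 * 3 = 324.
Iteration 5: 324 < 2917 holds -> i = 324 * 3 = 972.
Iteration 6: 972 < 2917 holds -> i = 972 * 3 = 2916.
Iteration 7: 2916 < 2917 holds -> i = 2916 * 3 = 8748.
Iteration 8: 8748 < 2917 fails; recursion stops.
SUM(i) = 4 + 12 + 36 + 108 + 324 + 972 + 2916 + 8748 = 13120.

13120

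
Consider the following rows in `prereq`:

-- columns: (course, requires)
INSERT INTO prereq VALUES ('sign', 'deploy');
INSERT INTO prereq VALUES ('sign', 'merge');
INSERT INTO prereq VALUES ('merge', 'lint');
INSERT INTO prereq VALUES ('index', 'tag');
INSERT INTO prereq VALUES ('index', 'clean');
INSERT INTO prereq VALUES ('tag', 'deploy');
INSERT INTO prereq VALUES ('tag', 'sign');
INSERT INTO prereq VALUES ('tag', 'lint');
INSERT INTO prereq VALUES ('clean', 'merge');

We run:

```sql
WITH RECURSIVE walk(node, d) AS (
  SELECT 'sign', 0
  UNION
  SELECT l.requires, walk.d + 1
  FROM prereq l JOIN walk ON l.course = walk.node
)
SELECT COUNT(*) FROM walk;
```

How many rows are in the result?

4

Base: (sign, d=0).
Iteration 1: edges from {sign} -> (deploy, d=1), (merge, d=1).
Iteration 2: edges from {deploy,merge} -> (lint, d=2).
Iteration 3: no outgoing edges from {lint}; recursion stops.
Total rows emitted: 4.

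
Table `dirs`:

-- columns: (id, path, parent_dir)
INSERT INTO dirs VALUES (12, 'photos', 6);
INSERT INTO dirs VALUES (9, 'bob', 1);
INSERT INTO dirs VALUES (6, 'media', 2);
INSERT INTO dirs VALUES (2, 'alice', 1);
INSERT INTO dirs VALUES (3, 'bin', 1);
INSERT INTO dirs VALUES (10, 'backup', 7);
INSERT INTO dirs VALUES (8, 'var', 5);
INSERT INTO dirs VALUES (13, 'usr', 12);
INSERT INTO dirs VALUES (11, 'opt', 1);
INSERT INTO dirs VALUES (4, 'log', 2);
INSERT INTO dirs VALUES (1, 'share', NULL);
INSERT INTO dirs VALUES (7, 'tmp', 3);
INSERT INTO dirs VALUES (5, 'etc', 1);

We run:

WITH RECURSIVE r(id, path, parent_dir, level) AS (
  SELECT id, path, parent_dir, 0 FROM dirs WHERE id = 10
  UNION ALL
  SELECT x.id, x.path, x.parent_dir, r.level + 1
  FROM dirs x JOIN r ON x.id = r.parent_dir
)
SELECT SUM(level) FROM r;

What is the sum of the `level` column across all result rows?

6

Base: id=10 (backup), parent_dir=7, level 0.
Iteration 1: join on id=7 -> tmp (id 7, parent_dir=3, level 1).
Iteration 2: join on id=3 -> bin (id 3, parent_dir=1, level 2).
Iteration 3: join on id=1 -> share (id 1, parent_dir=NULL, level 3).
Iteration 4: parent_dir is NULL; no match; recursion stops.
SUM(level) = 0 + 1 + 2 + 3 = 6.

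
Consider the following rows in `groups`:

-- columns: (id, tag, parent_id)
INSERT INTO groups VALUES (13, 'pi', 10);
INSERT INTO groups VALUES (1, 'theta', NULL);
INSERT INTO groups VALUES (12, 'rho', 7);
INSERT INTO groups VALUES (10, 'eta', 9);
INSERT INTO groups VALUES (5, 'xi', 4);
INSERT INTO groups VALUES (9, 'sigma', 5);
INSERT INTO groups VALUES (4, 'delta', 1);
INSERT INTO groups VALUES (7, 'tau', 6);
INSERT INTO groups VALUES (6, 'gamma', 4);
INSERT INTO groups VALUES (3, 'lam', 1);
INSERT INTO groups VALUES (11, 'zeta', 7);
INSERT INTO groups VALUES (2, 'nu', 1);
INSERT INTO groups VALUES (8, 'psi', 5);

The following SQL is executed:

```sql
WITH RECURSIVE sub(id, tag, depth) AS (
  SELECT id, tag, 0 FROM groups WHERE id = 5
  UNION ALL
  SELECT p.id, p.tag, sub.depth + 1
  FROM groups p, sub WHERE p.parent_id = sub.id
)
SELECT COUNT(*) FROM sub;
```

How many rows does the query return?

Base: id=5 (xi) at depth 0.
Iteration 1: rows with parent_id in {5} -> psi (id 8, depth 1), sigma (id 9, depth 1).
Iteration 2: rows with parent_id in {8,9} -> eta (id 10, depth 2).
Iteration 3: rows with parent_id in {10} -> pi (id 13, depth 3).
Iteration 4: no rows with parent_id in {13}; recursion stops.
Total rows emitted: 5.

5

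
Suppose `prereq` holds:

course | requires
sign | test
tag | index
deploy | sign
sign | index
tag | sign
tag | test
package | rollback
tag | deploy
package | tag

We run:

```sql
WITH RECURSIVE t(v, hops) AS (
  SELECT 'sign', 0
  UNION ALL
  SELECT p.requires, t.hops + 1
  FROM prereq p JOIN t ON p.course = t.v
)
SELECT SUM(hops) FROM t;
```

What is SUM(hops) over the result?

2

Base: (sign, hops=0).
Iteration 1: edges from {sign} -> (index, hops=1), (test, hops=1).
Iteration 2: no outgoing edges from {index,test}; recursion stops.
SUM(hops) = 0 + 1 + 1 = 2.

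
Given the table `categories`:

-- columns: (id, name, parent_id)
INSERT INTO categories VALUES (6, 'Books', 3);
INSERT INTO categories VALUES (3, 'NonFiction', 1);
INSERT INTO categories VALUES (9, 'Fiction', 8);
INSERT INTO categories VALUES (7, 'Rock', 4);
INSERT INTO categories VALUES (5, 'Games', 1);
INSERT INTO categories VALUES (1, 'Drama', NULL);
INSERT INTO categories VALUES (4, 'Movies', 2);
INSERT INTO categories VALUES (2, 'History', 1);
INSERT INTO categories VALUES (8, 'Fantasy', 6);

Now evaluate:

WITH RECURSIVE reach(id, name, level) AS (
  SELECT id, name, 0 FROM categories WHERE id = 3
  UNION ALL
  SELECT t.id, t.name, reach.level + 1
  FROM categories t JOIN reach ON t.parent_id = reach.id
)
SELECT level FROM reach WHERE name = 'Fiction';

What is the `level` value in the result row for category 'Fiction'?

Base: id=3 (NonFiction) at level 0.
Iteration 1: rows with parent_id in {3} -> Books (id 6, level 1).
Iteration 2: rows with parent_id in {6} -> Fantasy (id 8, level 2).
Iteration 3: rows with parent_id in {8} -> Fiction (id 9, level 3).
Iteration 4: no rows with parent_id in {9}; recursion stops.

3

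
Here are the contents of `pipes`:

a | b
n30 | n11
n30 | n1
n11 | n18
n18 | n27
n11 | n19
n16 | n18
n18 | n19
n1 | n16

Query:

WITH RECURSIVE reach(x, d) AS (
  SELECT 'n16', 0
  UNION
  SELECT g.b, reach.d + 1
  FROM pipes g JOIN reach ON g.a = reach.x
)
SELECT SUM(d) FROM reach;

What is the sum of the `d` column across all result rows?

5

Base: (n16, d=0).
Iteration 1: edges from {n16} -> (n18, d=1).
Iteration 2: edges from {n18} -> (n19, d=2), (n27, d=2).
Iteration 3: no outgoing edges from {n19,n27}; recursion stops.
SUM(d) = 0 + 1 + 2 + 2 = 5.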